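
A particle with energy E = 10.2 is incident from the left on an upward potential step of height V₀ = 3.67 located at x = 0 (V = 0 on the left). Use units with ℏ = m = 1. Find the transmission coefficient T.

The wavenumbers are k₁ = √(2mE)/ℏ = 4.517 on the left and k₂ = √(2m(E − V₀))/ℏ = 3.614 on the right.
Continuity of ψ and ψ′ at the step yields the reflection amplitude r = (k₁ − k₂)/(k₁ + k₂) = 0.1110; thus R = |r|² = 0.01233, T = 0.9877.

T = 0.988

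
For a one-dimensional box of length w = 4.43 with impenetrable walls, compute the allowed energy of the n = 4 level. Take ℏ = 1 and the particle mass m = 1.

The infinite-well eigenfunctions ψ_n = √(2/w) sin(nπx/w) vanish at both walls, giving E_n = n²π²ℏ²/(2mw²).
E_4 = 4² × π² / (2 × 1 × 4.43²) = 4.023.

E = 4.02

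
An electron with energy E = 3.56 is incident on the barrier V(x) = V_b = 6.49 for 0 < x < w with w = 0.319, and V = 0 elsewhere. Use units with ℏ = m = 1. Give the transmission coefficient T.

Since E < V_b the interior solution is evanescent with decay constant κ = √(2m(V_b − E))/ℏ = 2.421.
κw = 0.7722, sinh(κw) = 0.8513.
Matching ψ, ψ′ at both faces gives T = [1 + V_b² sinh²(κw) / (4E(V_b − E))]⁻¹ = 1/1.732 = 0.578.

T = 0.578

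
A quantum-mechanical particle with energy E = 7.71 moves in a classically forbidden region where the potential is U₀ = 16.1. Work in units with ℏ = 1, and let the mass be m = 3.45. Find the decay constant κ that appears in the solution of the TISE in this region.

κ = 7.61

Since E < U₀ the TISE in this region is ψ'' = κ²ψ with κ = √(2m(U₀ − E))/ℏ.
κ = √(2 × 3.45 × 8.39) = 7.609.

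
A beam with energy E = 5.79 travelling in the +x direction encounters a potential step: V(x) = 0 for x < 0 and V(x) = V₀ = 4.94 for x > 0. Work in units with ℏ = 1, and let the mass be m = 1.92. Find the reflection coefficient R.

On each side the TISE gives plane waves with k = √(2m(E − V))/ℏ: k₁ = √(2·1.92·5.79) = 4.715, k₂ = √(2·1.92·0.85) = 1.807.
Continuity of ψ and ψ′ at the step yields the reflection amplitude r = (k₁ − k₂)/(k₁ + k₂) = 0.4460; thus R = |r|² = 0.1989, T = 0.8011.

R = 0.199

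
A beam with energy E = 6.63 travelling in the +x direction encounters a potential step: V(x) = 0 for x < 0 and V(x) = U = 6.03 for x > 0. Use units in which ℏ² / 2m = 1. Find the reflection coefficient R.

R = 0.289

The wavenumbers are k₁ = √(2mE)/ℏ = 2.575 on the left and k₂ = √(2m(E − U))/ℏ = 0.7746 on the right.
Continuity of ψ and ψ′ at the step yields the reflection amplitude r = (k₁ − k₂)/(k₁ + k₂) = 0.5375; thus R = |r|² = 0.2889, T = 0.7111.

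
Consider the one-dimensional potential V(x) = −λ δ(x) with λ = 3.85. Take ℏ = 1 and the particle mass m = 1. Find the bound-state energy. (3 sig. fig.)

The bound state is ψ(x) = √κ e^{−κ|x|}. The derivative jump ψ'(0⁺) − ψ'(0⁻) = −(2mλ/ℏ²)ψ(0) fixes κ = mλ/ℏ² = 3.850.
Then E = −ℏ²κ²/(2m) = −mλ²/(2ℏ²) = -7.411.

E = -7.41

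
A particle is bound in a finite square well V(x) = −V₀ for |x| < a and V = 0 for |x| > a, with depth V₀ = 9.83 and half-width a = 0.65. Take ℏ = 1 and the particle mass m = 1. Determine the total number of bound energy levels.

The dimensionless depth is z₀ = a√(2mV₀)/ℏ = 0.65 × √(19.66) = 2.882.
The even/odd transcendental equations gain one root per π/2 in z₀, giving N = 1 + ⌊2z₀/π⌋ = 1 + ⌊1.835⌋ = 2.

N = 2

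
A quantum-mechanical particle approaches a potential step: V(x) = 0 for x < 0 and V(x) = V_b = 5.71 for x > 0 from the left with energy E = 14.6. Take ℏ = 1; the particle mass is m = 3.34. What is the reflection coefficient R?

R = 0.0152

The wavenumbers are k₁ = √(2mE)/ℏ = 9.876 on the left and k₂ = √(2m(E − V_b))/ℏ = 7.706 on the right.
Continuity of ψ and ψ′ at the step yields the reflection amplitude r = (k₁ − k₂)/(k₁ + k₂) = 0.1234; thus R = |r|² = 0.01523, T = 0.9848.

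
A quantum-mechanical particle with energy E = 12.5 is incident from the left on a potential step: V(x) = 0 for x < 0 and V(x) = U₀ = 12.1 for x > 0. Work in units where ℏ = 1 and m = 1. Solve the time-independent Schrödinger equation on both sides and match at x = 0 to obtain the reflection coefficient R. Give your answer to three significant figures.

R = 0.485

On each side the TISE gives plane waves with k = √(2m(E − V))/ℏ: k₁ = √(2·1·12.5) = 5.000, k₂ = √(2·1·0.4) = 0.8944.
Matching ψ and ψ′ at x = 0 gives r = (k₁ − k₂)/(k₁ + k₂), so R = r² = 0.4851 and T = 1 − R = 0.5149.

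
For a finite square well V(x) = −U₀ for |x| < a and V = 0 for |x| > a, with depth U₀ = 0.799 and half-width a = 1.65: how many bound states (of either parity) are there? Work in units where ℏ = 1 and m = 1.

The dimensionless depth is z₀ = a√(2mU₀)/ℏ = 1.65 × √(1.598) = 2.086.
A new bound state (alternating even/odd) appears each time z₀ passes a multiple of π/2, so N = ⌊2z₀/π⌋ + 1 = ⌊1.328⌋ + 1 = 2.

N = 2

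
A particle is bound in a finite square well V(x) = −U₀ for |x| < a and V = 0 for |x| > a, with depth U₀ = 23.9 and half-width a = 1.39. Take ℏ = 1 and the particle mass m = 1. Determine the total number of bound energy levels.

N = 7

The dimensionless depth is z₀ = a√(2mU₀)/ℏ = 1.39 × √(47.80) = 9.610.
A new bound state (alternating even/odd) appears each time z₀ passes a multiple of π/2, so N = ⌊2z₀/π⌋ + 1 = ⌊6.118⌋ + 1 = 7.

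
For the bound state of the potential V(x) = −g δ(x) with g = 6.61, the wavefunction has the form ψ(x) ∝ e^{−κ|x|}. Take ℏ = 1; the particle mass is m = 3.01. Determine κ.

Integrate −(ℏ²/2m)ψ'' − gδ(x)ψ = Eψ from −ε to +ε: the ψ'' term gives ψ'(0⁺) − ψ'(0⁻) and the δ term gives −(2mg/ℏ²)ψ(0).
With ψ ∝ e^{−κ|x|} this yields −2κ = −2mg/ℏ², so κ = mg/ℏ² = 19.90.

κ = 19.9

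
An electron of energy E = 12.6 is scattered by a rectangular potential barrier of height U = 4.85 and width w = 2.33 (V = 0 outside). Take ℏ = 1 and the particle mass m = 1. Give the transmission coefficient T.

Above the barrier the interior wavenumber is k₂ = √(2m(E − U))/ℏ = 3.937, giving phase k₂w = 9.173.
T = [1 + U² sin²(k₂w) / (4E(E − U))]⁻¹ = 1/1.004 = 0.996.

T = 0.996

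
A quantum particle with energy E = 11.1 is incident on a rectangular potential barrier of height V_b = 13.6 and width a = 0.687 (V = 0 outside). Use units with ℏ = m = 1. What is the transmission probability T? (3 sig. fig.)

T = 0.109

E < V_b: inside the barrier ψ ∝ e^{±κx} with κ = √(2m(V_b − E))/ℏ = 2.236.
κa = 1.536, sinh(κa) = 2.216.
Matching ψ, ψ′ at both faces gives T = [1 + V_b² sinh²(κa) / (4E(V_b − E))]⁻¹ = 1/9.181 = 0.109.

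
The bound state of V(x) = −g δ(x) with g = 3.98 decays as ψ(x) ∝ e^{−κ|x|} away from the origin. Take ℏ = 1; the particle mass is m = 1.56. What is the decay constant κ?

Integrating the TISE across x = 0 gives the cusp condition ψ'(0⁺) − ψ'(0⁻) = −(2mg/ℏ²)ψ(0).
With ψ ∝ e^{−κ|x|} this yields −2κ = −2mg/ℏ², so κ = mg/ℏ² = 6.209.

κ = 6.21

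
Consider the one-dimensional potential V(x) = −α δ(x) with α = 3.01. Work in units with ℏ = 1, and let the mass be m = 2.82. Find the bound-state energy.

E = -12.8

The bound state is ψ(x) = √κ e^{−κ|x|}. The derivative jump ψ'(0⁺) − ψ'(0⁻) = −(2mα/ℏ²)ψ(0) fixes κ = mα/ℏ² = 8.488.
Then E = −ℏ²κ²/(2m) = −mα²/(2ℏ²) = -12.77.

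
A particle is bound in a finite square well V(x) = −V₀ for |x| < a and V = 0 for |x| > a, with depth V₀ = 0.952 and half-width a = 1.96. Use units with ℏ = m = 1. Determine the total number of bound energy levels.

The dimensionless depth is z₀ = a√(2mV₀)/ℏ = 1.96 × √(1.904) = 2.705.
A new bound state (alternating even/odd) appears each time z₀ passes a multiple of π/2, so N = ⌊2z₀/π⌋ + 1 = ⌊1.722⌋ + 1 = 2.

N = 2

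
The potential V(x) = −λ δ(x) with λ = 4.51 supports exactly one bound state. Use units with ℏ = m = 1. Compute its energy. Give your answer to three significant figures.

E = -10.2

For x ≠ 0 the bound state is ψ ∝ e^{−κ|x|}; integrating the TISE across the delta gives the cusp condition 2κ = 2mλ/ℏ², so κ = 4.510.
Then E = −ℏ²κ²/(2m) = −mλ²/(2ℏ²) = -10.17.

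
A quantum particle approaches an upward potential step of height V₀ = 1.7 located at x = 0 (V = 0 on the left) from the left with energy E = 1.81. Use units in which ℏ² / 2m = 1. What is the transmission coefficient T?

T = 0.635

The wavenumbers are k₁ = √(2mE)/ℏ = 1.345 on the left and k₂ = √(2m(E − V₀))/ℏ = 0.3317 on the right.
Matching ψ and ψ′ at x = 0 gives r = (k₁ − k₂)/(k₁ + k₂), so R = r² = 0.3654 and T = 1 − R = 0.6346.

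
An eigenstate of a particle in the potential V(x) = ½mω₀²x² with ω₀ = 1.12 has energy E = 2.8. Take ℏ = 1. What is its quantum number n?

E_n = ℏω₀(n + ½) ⇒ n = E/(ℏω₀) − ½ = 2.8/1.12 − 0.5 = 2.000 → n = 2.

n = 2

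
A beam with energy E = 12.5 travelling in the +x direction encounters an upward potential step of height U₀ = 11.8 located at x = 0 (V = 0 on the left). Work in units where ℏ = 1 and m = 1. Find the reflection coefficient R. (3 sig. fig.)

On each side the TISE gives plane waves with k = √(2m(E − V))/ℏ: k₁ = √(2·1·12.5) = 5.000, k₂ = √(2·1·0.7) = 1.183.
Continuity of ψ and ψ′ at the step yields the reflection amplitude r = (k₁ − k₂)/(k₁ + k₂) = 0.6173; thus R = |r|² = 0.3810, T = 0.6190.

R = 0.381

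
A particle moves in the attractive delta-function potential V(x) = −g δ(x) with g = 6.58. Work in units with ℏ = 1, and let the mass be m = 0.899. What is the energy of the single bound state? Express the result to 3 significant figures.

The bound state is ψ(x) = √κ e^{−κ|x|}. The derivative jump ψ'(0⁺) − ψ'(0⁻) = −(2mg/ℏ²)ψ(0) fixes κ = mg/ℏ² = 5.915.
Then E = −ℏ²κ²/(2m) = −mg²/(2ℏ²) = -19.46.

E = -19.5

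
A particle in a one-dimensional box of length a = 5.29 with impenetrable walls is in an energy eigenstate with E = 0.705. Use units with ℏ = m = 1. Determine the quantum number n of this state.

n = 2

From E_n = n²π²ℏ²/(2ma²) invert to n = √(2ma²E)/(πℏ).
n = (5.29/π) × √(2 × 1 × 0.705) = 1.999 → n = 2.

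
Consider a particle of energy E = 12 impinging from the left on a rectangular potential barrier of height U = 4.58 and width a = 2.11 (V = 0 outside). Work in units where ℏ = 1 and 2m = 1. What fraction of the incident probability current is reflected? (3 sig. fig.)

R = 0.0151

E > U: inside the barrier k₂ = √(2m(E − U))/ℏ = 2.724, k₂a = 5.748.
Matching at both interfaces gives T⁻¹ = 1 + U² sin²(k₂a) / [4E(E − U)] = 1.015, hence T = 0.985.
R = 1 − T = 0.0151.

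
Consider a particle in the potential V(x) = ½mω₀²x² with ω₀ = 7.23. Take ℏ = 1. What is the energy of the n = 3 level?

Using E_n = (n + ½)ℏω₀: E_3 = 3.5 × 7.23 = 25.31.

E = 25.3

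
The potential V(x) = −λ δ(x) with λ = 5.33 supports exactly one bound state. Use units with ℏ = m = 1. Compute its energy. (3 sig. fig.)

For x ≠ 0 the bound state is ψ ∝ e^{−κ|x|}; integrating the TISE across the delta gives the cusp condition 2κ = 2mλ/ℏ², so κ = 5.330.
Then E = −ℏ²κ²/(2m) = −mλ²/(2ℏ²) = -14.20.

E = -14.2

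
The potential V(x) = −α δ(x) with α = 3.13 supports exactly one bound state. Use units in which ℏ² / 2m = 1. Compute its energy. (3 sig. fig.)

The bound state is ψ(x) = √κ e^{−κ|x|}. The derivative jump ψ'(0⁺) − ψ'(0⁻) = −(2mα/ℏ²)ψ(0) fixes κ = mα/ℏ² = 1.565.
Then E = −ℏ²κ²/(2m) = −mα²/(2ℏ²) = -2.449.

E = -2.45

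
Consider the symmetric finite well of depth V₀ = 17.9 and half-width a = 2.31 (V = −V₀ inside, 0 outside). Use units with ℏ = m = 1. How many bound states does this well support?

The dimensionless depth is z₀ = a√(2mV₀)/ℏ = 2.31 × √(35.80) = 13.82.
A new bound state (alternating even/odd) appears each time z₀ passes a multiple of π/2, so N = ⌊2z₀/π⌋ + 1 = ⌊8.799⌋ + 1 = 9.

N = 9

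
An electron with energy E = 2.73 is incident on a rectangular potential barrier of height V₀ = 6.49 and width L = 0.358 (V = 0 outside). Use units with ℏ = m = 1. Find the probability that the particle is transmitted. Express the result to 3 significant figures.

Since E < V₀ the interior solution is evanescent with decay constant κ = √(2m(V₀ − E))/ℏ = 2.742.
κL = 0.9817, sinh(κL) = 1.147.
Matching ψ, ψ′ at both faces gives T = [1 + V₀² sinh²(κL) / (4E(V₀ − E))]⁻¹ = 1/2.350 = 0.426.

T = 0.426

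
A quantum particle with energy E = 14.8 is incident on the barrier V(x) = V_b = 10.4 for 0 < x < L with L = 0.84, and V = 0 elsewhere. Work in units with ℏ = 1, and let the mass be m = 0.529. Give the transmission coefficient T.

Above the barrier the interior wavenumber is k₂ = √(2m(E − V_b))/ℏ = 2.158, giving phase k₂L = 1.812.
T = [1 + V_b² sin²(k₂L) / (4E(E − V_b))]⁻¹ = 1/1.391 = 0.719.

T = 0.719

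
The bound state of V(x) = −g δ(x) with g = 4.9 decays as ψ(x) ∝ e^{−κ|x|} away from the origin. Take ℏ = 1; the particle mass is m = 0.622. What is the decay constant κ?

Integrate −(ℏ²/2m)ψ'' − gδ(x)ψ = Eψ from −ε to +ε: the ψ'' term gives ψ'(0⁺) − ψ'(0⁻) and the δ term gives −(2mg/ℏ²)ψ(0).
With ψ ∝ e^{−κ|x|} this yields −2κ = −2mg/ℏ², so κ = mg/ℏ² = 3.048.

κ = 3.05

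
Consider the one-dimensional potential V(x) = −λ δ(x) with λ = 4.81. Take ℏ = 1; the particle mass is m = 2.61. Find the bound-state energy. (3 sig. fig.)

E = -30.2

The bound state is ψ(x) = √κ e^{−κ|x|}. The derivative jump ψ'(0⁺) − ψ'(0⁻) = −(2mλ/ℏ²)ψ(0) fixes κ = mλ/ℏ² = 12.55.
Then E = −ℏ²κ²/(2m) = −mλ²/(2ℏ²) = -30.19.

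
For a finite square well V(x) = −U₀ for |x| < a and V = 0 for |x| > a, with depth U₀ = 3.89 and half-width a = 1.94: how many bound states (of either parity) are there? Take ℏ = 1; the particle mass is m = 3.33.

N = 7

The dimensionless depth is z₀ = a√(2mU₀)/ℏ = 1.94 × √(25.91) = 9.874.
The even/odd transcendental equations gain one root per π/2 in z₀, giving N = 1 + ⌊2z₀/π⌋ = 1 + ⌊6.286⌋ = 7.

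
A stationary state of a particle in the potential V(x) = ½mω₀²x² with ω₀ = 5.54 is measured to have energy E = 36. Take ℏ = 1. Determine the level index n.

E_n = ℏω₀(n + ½) ⇒ n = E/(ℏω₀) − ½ = 36/5.54 − 0.5 = 5.998 → n = 6.

n = 6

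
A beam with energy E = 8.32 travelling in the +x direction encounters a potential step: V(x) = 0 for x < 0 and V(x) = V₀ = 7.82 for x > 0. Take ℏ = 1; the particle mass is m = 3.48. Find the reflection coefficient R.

R = 0.368

On each side the TISE gives plane waves with k = √(2m(E − V))/ℏ: k₁ = √(2·3.48·8.32) = 7.610, k₂ = √(2·3.48·0.5) = 1.865.
Continuity of ψ and ψ′ at the step yields the reflection amplitude r = (k₁ − k₂)/(k₁ + k₂) = 0.6062; thus R = |r|² = 0.3675, T = 0.6325.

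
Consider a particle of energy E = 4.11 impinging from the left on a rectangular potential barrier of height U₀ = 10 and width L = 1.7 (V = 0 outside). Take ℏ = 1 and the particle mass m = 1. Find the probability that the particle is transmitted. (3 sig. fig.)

T = 0.0000331

Since E < U₀ the interior solution is evanescent with decay constant κ = √(2m(U₀ − E))/ℏ = 3.432.
κL = 5.835, sinh(κL) = 171.0.
Matching ψ, ψ′ at both faces gives T = [1 + U₀² sinh²(κL) / (4E(U₀ − E))]⁻¹ = 1/30190 = 0.0000331.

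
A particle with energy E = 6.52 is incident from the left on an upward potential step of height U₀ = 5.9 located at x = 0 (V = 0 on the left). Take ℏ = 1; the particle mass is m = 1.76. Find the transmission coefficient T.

On each side the TISE gives plane waves with k = √(2m(E − V))/ℏ: k₁ = √(2·1.76·6.52) = 4.791, k₂ = √(2·1.76·0.62) = 1.477.
Continuity of ψ and ψ′ at the step yields the reflection amplitude r = (k₁ − k₂)/(k₁ + k₂) = 0.5286; thus R = |r|² = 0.2794, T = 0.7206.

T = 0.721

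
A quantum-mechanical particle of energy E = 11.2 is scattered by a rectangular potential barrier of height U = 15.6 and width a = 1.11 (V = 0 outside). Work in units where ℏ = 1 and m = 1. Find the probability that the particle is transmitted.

E < U: inside the barrier ψ ∝ e^{±κx} with κ = √(2m(U − E))/ℏ = 2.966.
κa = 3.293, sinh(κa) = 13.44.
Matching ψ, ψ′ at both faces gives T = [1 + U² sinh²(κa) / (4E(U − E))]⁻¹ = 1/224.0 = 0.00446.

T = 0.00446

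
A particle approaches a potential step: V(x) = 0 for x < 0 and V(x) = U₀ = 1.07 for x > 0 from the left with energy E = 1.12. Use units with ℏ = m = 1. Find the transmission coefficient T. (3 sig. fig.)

T = 0.576

On each side the TISE gives plane waves with k = √(2m(E − V))/ℏ: k₁ = √(2·1·1.12) = 1.497, k₂ = √(2·1·0.05) = 0.3162.
Continuity of ψ and ψ′ at the step yields the reflection amplitude r = (k₁ − k₂)/(k₁ + k₂) = 0.6511; thus R = |r|² = 0.4240, T = 0.5760.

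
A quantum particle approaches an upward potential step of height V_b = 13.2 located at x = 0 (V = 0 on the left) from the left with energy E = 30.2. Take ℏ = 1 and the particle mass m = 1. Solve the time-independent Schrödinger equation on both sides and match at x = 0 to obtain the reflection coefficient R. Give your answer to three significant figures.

The wavenumbers are k₁ = √(2mE)/ℏ = 7.772 on the left and k₂ = √(2m(E − V_b))/ℏ = 5.831 on the right.
Matching ψ and ψ′ at x = 0 gives r = (k₁ − k₂)/(k₁ + k₂), so R = r² = 0.02036 and T = 1 − R = 0.9796.

R = 0.0204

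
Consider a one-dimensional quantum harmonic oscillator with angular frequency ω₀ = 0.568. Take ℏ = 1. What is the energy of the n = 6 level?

Using E_n = (n + ½)ℏω₀: E_6 = 6.5 × 0.568 = 3.692.

E = 3.69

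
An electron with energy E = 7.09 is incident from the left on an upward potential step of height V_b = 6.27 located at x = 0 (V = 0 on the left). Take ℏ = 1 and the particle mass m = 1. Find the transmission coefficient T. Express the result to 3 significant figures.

T = 0.757

On each side the TISE gives plane waves with k = √(2m(E − V))/ℏ: k₁ = √(2·1·7.09) = 3.766, k₂ = √(2·1·0.82) = 1.281.
Continuity of ψ and ψ′ at the step yields the reflection amplitude r = (k₁ − k₂)/(k₁ + k₂) = 0.4924; thus R = |r|² = 0.2425, T = 0.7575.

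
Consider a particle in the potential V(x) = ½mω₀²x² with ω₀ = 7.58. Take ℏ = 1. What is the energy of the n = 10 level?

Using E_n = (n + ½)ℏω₀: E_10 = 10.5 × 7.58 = 79.59.

E = 79.6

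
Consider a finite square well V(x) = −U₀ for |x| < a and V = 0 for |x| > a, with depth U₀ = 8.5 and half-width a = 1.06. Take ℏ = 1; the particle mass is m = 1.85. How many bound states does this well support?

N = 4

The dimensionless depth is z₀ = a√(2mU₀)/ℏ = 1.06 × √(31.45) = 5.945.
The even/odd transcendental equations gain one root per π/2 in z₀, giving N = 1 + ⌊2z₀/π⌋ = 1 + ⌊3.784⌋ = 4.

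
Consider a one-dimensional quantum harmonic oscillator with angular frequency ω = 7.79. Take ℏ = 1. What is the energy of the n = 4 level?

E = 35.1

Using E_n = (n + ½)ℏω: E_4 = 4.5 × 7.79 = 35.06.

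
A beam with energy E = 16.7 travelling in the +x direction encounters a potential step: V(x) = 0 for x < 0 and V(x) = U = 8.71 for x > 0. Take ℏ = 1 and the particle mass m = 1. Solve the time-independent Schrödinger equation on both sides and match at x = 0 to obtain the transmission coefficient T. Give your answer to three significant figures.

T = 0.967

On each side the TISE gives plane waves with k = √(2m(E − V))/ℏ: k₁ = √(2·1·16.7) = 5.779, k₂ = √(2·1·7.99) = 3.997.
Matching ψ and ψ′ at x = 0 gives r = (k₁ − k₂)/(k₁ + k₂), so R = r² = 0.03321 and T = 1 − R = 0.9668.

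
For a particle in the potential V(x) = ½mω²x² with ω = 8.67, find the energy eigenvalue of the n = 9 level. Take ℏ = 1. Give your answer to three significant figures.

Using E_n = (n + ½)ℏω: E_9 = 9.5 × 8.67 = 82.37.

E = 82.4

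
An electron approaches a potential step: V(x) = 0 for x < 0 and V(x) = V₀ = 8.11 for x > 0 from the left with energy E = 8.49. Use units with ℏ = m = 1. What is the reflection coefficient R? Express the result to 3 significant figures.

The wavenumbers are k₁ = √(2mE)/ℏ = 4.121 on the left and k₂ = √(2m(E − V₀))/ℏ = 0.8718 on the right.
Matching ψ and ψ′ at x = 0 gives r = (k₁ − k₂)/(k₁ + k₂), so R = r² = 0.4235 and T = 1 − R = 0.5765.

R = 0.423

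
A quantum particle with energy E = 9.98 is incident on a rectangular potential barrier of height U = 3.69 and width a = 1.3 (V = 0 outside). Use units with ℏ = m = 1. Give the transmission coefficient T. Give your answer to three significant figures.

T = 0.949

E > U: inside the barrier k₂ = √(2m(E − U))/ℏ = 3.547, k₂a = 4.611.
Matching at both interfaces gives T⁻¹ = 1 + U² sin²(k₂a) / [4E(E − U)] = 1.054, hence T = 0.949.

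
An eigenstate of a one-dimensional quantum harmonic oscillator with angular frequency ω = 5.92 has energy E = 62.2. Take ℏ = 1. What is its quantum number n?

n = 10

E_n = ℏω(n + ½) ⇒ n = E/(ℏω) − ½ = 62.2/5.92 − 0.5 = 10.007 → n = 10.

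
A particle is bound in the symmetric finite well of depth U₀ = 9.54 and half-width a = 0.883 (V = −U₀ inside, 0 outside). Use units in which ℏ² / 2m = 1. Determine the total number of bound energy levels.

N = 2

The dimensionless depth is z₀ = a√(2mU₀)/ℏ = 0.883 × √(9.540) = 2.727.
A new bound state (alternating even/odd) appears each time z₀ passes a multiple of π/2, so N = ⌊2z₀/π⌋ + 1 = ⌊1.736⌋ + 1 = 2.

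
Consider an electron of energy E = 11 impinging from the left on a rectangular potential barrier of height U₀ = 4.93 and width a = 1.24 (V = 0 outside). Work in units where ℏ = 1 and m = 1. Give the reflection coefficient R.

E > U₀: inside the barrier k₂ = √(2m(E − U₀))/ℏ = 3.484, k₂a = 4.320.
T = [1 + U₀² sin²(k₂a) / (4E(E − U₀))]⁻¹ = 1/1.078 = 0.928.
R = 1 − T = 0.0721.

R = 0.0721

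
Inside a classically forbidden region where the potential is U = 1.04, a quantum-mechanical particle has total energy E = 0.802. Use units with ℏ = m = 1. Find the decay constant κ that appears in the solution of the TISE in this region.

κ = 0.690

Since E < U the TISE in this region is ψ'' = κ²ψ with κ = √(2m(U − E))/ℏ.
κ = √(2 × 1 × 0.238) = 0.6899.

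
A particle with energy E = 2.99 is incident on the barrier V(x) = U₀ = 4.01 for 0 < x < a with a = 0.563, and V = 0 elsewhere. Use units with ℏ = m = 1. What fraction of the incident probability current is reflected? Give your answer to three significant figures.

Since E < U₀ the interior solution is evanescent with decay constant κ = √(2m(U₀ − E))/ℏ = 1.428.
κa = 0.8041, sinh(κa) = 0.8936.
The exact tunnelling result is T⁻¹ = 1 + U₀² sinh²(κa) / [4E(U₀ − E)] = 2.053, so T = 0.487.
R = 1 − T = 0.513.

R = 0.513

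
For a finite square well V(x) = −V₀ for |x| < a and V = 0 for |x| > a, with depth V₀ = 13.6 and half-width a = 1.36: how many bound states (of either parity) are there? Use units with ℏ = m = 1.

N = 5

Define the well-strength parameter z₀ = (a/ℏ)√(2mV₀) = 1.36 × √(2·1·13.6) = 7.093.
The even/odd transcendental equations gain one root per π/2 in z₀, giving N = 1 + ⌊2z₀/π⌋ = 1 + ⌊4.515⌋ = 5.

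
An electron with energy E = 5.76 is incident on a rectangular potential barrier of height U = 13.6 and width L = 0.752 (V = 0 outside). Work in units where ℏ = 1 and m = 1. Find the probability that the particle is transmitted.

Since E < U the interior solution is evanescent with decay constant κ = √(2m(U − E))/ℏ = 3.960.
κL = 2.978, sinh(κL) = 9.797.
Matching ψ, ψ′ at both faces gives T = [1 + U² sinh²(κL) / (4E(U − E))]⁻¹ = 1/99.27 = 0.0101.

T = 0.0101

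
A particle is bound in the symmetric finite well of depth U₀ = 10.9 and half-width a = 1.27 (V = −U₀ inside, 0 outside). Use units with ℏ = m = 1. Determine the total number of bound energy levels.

N = 4

Define the well-strength parameter z₀ = (a/ℏ)√(2mU₀) = 1.27 × √(2·1·10.9) = 5.930.
A new bound state (alternating even/odd) appears each time z₀ passes a multiple of π/2, so N = ⌊2z₀/π⌋ + 1 = ⌊3.775⌋ + 1 = 4.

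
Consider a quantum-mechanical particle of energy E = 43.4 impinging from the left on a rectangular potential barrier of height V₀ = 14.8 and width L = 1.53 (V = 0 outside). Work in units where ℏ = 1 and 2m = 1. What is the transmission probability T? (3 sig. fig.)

Above the barrier the interior wavenumber is k₂ = √(2m(E − V₀))/ℏ = 5.348, giving phase k₂L = 8.182.
T = [1 + V₀² sin²(k₂L) / (4E(E − V₀))]⁻¹ = 1/1.040 = 0.962.

T = 0.962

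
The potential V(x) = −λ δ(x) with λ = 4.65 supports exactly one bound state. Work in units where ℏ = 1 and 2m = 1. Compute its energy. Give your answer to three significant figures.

For x ≠ 0 the bound state is ψ ∝ e^{−κ|x|}; integrating the TISE across the delta gives the cusp condition 2κ = 2mλ/ℏ², so κ = 2.325.
Then E = −ℏ²κ²/(2m) = −mλ²/(2ℏ²) = -5.406.

E = -5.41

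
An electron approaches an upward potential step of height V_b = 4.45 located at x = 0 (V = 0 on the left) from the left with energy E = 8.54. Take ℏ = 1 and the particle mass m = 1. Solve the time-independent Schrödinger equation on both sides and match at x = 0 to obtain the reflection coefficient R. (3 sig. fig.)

R = 0.0331

On each side the TISE gives plane waves with k = √(2m(E − V))/ℏ: k₁ = √(2·1·8.54) = 4.133, k₂ = √(2·1·4.09) = 2.860.
Matching ψ and ψ′ at x = 0 gives r = (k₁ − k₂)/(k₁ + k₂), so R = r² = 0.03313 and T = 1 − R = 0.9669.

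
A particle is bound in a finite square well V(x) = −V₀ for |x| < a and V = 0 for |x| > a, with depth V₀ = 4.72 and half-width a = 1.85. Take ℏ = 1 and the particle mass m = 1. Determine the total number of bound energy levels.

N = 4

The dimensionless depth is z₀ = a√(2mV₀)/ℏ = 1.85 × √(9.440) = 5.684.
The even/odd transcendental equations gain one root per π/2 in z₀, giving N = 1 + ⌊2z₀/π⌋ = 1 + ⌊3.619⌋ = 4.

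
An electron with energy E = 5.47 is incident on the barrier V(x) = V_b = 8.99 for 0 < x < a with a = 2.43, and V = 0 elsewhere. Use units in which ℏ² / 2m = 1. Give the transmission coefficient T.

E < V_b: inside the barrier ψ ∝ e^{±κx} with κ = √(2m(V_b − E))/ℏ = 1.876.
κa = 4.559, sinh(κa) = 47.74.
The exact tunnelling result is T⁻¹ = 1 + V_b² sinh²(κa) / [4E(V_b − E)] = 2393, so T = 0.000418.

T = 0.000418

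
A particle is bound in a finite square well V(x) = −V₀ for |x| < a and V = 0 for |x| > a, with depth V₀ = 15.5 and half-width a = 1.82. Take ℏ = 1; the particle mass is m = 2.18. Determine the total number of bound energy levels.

N = 10

Define the well-strength parameter z₀ = (a/ℏ)√(2mV₀) = 1.82 × √(2·2.18·15.5) = 14.96.
The even/odd transcendental equations gain one root per π/2 in z₀, giving N = 1 + ⌊2z₀/π⌋ = 1 + ⌊9.525⌋ = 10.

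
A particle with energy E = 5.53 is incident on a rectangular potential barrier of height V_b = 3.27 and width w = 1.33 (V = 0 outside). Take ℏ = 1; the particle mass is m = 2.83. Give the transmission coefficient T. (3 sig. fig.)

Above the barrier the interior wavenumber is k₂ = √(2m(E − V_b))/ℏ = 3.577, giving phase k₂w = 4.757.
Matching at both interfaces gives T⁻¹ = 1 + V_b² sin²(k₂w) / [4E(E − V_b)] = 1.213, hence T = 0.824.

T = 0.824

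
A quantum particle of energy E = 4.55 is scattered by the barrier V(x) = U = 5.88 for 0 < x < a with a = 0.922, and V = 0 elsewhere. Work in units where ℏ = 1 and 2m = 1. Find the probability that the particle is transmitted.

E < U: inside the barrier ψ ∝ e^{±κx} with κ = √(2m(U − E))/ℏ = 1.153.
κa = 1.063, sinh(κa) = 1.275.
Matching ψ, ψ′ at both faces gives T = [1 + U² sinh²(κa) / (4E(U − E))]⁻¹ = 1/3.323 = 0.301.

T = 0.301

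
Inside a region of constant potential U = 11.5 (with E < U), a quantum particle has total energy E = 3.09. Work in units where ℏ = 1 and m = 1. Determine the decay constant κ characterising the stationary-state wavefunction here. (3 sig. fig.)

Since E < U the TISE in this region is ψ'' = κ²ψ with κ = √(2m(U − E))/ℏ.
κ = √(2 × 1 × 8.41) = 4.101.

κ = 4.10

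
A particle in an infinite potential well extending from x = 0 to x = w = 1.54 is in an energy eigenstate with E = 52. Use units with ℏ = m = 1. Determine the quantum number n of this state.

For an infinite well E_n = n²π²ℏ²/(2mw²), so n = (w/πℏ)√(2mE).
n = (1.54/π) × √(2 × 1 × 52) = 4.999 → n = 5.

n = 5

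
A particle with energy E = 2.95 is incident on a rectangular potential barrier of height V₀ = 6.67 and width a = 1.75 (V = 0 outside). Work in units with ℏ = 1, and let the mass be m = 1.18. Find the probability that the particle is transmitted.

T = 0.000124

Since E < V₀ the interior solution is evanescent with decay constant κ = √(2m(V₀ − E))/ℏ = 2.963.
κa = 5.185, sinh(κa) = 89.30.
Matching ψ, ψ′ at both faces gives T = [1 + V₀² sinh²(κa) / (4E(V₀ − E))]⁻¹ = 1/8084 = 0.000124.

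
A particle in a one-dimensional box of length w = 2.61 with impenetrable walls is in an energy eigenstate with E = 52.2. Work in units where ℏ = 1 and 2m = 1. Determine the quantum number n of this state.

From E_n = n²π²ℏ²/(2mw²) invert to n = √(2mw²E)/(πℏ).
n = (2.61/π) × √(2 × 0.5 × 52.2) = 6.002 → n = 6.

n = 6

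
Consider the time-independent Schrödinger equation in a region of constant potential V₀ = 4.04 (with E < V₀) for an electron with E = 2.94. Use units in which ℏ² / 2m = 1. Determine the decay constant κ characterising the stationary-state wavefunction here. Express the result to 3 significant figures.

Since E < V₀ the TISE in this region is ψ'' = κ²ψ with κ = √(2m(V₀ − E))/ℏ.
κ = √(2 × 0.5 × 1.1) = 1.049.

κ = 1.05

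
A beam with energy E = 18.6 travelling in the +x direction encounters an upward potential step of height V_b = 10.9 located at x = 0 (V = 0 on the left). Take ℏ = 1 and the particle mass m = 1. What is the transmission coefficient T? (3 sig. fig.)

On each side the TISE gives plane waves with k = √(2m(E − V))/ℏ: k₁ = √(2·1·18.6) = 6.099, k₂ = √(2·1·7.7) = 3.924.
Matching ψ and ψ′ at x = 0 gives r = (k₁ − k₂)/(k₁ + k₂), so R = r² = 0.04708 and T = 1 − R = 0.9529.

T = 0.953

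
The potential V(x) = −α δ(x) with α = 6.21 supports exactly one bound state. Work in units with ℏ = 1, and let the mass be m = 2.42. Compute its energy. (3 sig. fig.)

For x ≠ 0 the bound state is ψ ∝ e^{−κ|x|}; integrating the TISE across the delta gives the cusp condition 2κ = 2mα/ℏ², so κ = 15.03.
Then E = −ℏ²κ²/(2m) = −mα²/(2ℏ²) = -46.66.

E = -46.7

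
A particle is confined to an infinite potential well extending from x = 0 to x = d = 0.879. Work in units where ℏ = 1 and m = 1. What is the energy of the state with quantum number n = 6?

E = 230

The infinite-well eigenfunctions ψ_n = √(2/d) sin(nπx/d) vanish at both walls, giving E_n = n²π²ℏ²/(2md²).
E_6 = 6² × π² / (2 × 1 × 0.879²) = 229.9.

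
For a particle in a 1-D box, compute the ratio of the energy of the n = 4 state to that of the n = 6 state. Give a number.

E_n = n²π²ℏ²/(2mL²) so the ratio is n₂²/n₁² = 16/36 = 0.444444.

0.444444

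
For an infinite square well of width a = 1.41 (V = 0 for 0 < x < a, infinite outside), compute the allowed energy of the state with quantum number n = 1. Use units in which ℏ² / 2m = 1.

Requiring ψ(0) = ψ(a) = 0 quantises k = nπ/a, hence E_n = ℏ²k²/2m = n²π²ℏ²/(2ma²).
E_1 = 1² × π² / (2 × 0.5 × 1.41²) = 4.964.

E = 4.96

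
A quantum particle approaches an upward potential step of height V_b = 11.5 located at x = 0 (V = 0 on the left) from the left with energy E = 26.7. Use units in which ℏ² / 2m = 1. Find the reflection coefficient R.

R = 0.0196

On each side the TISE gives plane waves with k = √(2m(E − V))/ℏ: k₁ = √(2·½·26.7) = 5.167, k₂ = √(2·½·15.2) = 3.899.
Matching ψ and ψ′ at x = 0 gives r = (k₁ − k₂)/(k₁ + k₂), so R = r² = 0.01958 and T = 1 − R = 0.9804.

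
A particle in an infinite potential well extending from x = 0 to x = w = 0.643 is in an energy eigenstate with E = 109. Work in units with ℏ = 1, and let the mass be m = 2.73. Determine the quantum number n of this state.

From E_n = n²π²ℏ²/(2mw²) invert to n = √(2mw²E)/(πℏ).
n = (0.643/π) × √(2 × 2.73 × 109) = 4.993 → n = 5.

n = 5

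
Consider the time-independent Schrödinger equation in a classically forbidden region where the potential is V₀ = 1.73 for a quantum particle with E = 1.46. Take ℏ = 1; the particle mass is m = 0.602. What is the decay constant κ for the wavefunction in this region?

Since E < V₀ the TISE in this region is ψ'' = κ²ψ with κ = √(2m(V₀ − E))/ℏ.
κ = √(2 × 0.602 × 0.27) = 0.5702.

κ = 0.570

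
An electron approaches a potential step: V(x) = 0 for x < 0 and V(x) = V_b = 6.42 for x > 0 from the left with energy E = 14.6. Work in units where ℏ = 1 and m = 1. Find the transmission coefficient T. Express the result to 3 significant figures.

The wavenumbers are k₁ = √(2mE)/ℏ = 5.404 on the left and k₂ = √(2m(E − V_b))/ℏ = 4.045 on the right.
Continuity of ψ and ψ′ at the step yields the reflection amplitude r = (k₁ − k₂)/(k₁ + k₂) = 0.1438; thus R = |r|² = 0.02069, T = 0.9793.

T = 0.979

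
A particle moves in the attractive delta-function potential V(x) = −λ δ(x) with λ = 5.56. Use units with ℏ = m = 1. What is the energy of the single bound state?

The bound state is ψ(x) = √κ e^{−κ|x|}. The derivative jump ψ'(0⁺) − ψ'(0⁻) = −(2mλ/ℏ²)ψ(0) fixes κ = mλ/ℏ² = 5.560.
Then E = −ℏ²κ²/(2m) = −mλ²/(2ℏ²) = -15.46.

E = -15.5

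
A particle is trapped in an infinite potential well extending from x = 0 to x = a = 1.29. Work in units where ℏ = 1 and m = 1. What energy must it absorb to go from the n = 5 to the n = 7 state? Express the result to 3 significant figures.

E_n = n²π²ℏ²/(2ma²), so ΔE = (7² − 5²) π²ℏ²/(2ma²).
ΔE = 24 × π² / (2 × 1 × 1.29²) = 71.17.

ΔE = 71.2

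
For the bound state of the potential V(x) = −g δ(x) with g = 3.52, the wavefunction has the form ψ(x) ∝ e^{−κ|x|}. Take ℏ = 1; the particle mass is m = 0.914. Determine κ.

κ = 3.22

Integrate −(ℏ²/2m)ψ'' − gδ(x)ψ = Eψ from −ε to +ε: the ψ'' term gives ψ'(0⁺) − ψ'(0⁻) and the δ term gives −(2mg/ℏ²)ψ(0).
With ψ ∝ e^{−κ|x|} this yields −2κ = −2mg/ℏ², so κ = mg/ℏ² = 3.217.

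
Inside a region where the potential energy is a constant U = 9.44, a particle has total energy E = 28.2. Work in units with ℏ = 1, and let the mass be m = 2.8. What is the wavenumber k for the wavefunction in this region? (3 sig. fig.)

k = 10.2

With E > U the solution is oscillatory, ψ ∝ e^{±ikx} with k = √(2m(E − U))/ℏ.
k = √(2 × 2.8 × 18.76) = 10.25.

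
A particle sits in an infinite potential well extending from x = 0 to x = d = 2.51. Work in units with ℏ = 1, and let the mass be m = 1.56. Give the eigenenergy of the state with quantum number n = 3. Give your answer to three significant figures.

E = 4.52

The infinite-well eigenfunctions ψ_n = √(2/d) sin(nπx/d) vanish at both walls, giving E_n = n²π²ℏ²/(2md²).
E_3 = 3² × π² / (2 × 1.56 × 2.51²) = 4.519.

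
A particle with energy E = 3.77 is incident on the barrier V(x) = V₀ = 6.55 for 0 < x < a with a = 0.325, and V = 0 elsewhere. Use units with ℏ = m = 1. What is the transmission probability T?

Since E < V₀ the interior solution is evanescent with decay constant κ = √(2m(V₀ − E))/ℏ = 2.358.
κa = 0.7663, sinh(κa) = 0.8436.
Matching ψ, ψ′ at both faces gives T = [1 + V₀² sinh²(κa) / (4E(V₀ − E))]⁻¹ = 1/1.728 = 0.579.

T = 0.579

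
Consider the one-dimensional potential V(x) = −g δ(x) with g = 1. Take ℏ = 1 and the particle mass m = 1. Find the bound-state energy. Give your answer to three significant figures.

The bound state is ψ(x) = √κ e^{−κ|x|}. The derivative jump ψ'(0⁺) − ψ'(0⁻) = −(2mg/ℏ²)ψ(0) fixes κ = mg/ℏ² = 1.000.
Then E = −ℏ²κ²/(2m) = −mg²/(2ℏ²) = -0.5000.

E = -0.500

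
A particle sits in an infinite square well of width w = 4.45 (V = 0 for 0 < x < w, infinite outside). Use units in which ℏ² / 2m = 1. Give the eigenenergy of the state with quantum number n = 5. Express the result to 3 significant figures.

E = 12.5

The infinite-well eigenfunctions ψ_n = √(2/w) sin(nπx/w) vanish at both walls, giving E_n = n²π²ℏ²/(2mw²).
E_5 = 5² × π² / (2 × 0.5 × 4.45²) = 12.46.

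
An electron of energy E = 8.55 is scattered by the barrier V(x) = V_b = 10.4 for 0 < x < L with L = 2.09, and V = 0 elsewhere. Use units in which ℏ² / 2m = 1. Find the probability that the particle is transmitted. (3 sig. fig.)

T = 0.00793

E < V_b: inside the barrier ψ ∝ e^{±κx} with κ = √(2m(V_b − E))/ℏ = 1.360.
κL = 2.843, sinh(κL) = 8.552.
Matching ψ, ψ′ at both faces gives T = [1 + V_b² sinh²(κL) / (4E(V_b − E))]⁻¹ = 1/126.0 = 0.00793.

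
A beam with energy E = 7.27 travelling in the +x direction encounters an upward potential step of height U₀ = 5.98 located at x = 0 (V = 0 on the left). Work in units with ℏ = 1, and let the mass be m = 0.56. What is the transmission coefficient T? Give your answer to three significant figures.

The wavenumbers are k₁ = √(2mE)/ℏ = 2.853 on the left and k₂ = √(2m(E − U₀))/ℏ = 1.202 on the right.
Continuity of ψ and ψ′ at the step yields the reflection amplitude r = (k₁ − k₂)/(k₁ + k₂) = 0.4072; thus R = |r|² = 0.1658, T = 0.8342.

T = 0.834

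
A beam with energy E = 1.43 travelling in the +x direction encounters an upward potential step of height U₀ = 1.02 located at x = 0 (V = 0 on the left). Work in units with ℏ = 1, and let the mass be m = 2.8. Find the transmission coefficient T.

T = 0.908

On each side the TISE gives plane waves with k = √(2m(E − V))/ℏ: k₁ = √(2·2.8·1.43) = 2.830, k₂ = √(2·2.8·0.41) = 1.515.
Matching ψ and ψ′ at x = 0 gives r = (k₁ − k₂)/(k₁ + k₂), so R = r² = 0.09153 and T = 1 − R = 0.9085.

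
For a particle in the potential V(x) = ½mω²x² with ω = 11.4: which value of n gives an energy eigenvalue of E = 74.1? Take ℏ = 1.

Invert E_n = (n + ½)ℏω: n = E/ℏω − ½ = 6.000, so n = 6.

n = 6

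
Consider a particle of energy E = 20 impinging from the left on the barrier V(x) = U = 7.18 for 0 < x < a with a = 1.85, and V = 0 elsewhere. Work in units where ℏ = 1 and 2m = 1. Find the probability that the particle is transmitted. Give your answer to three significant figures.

E > U: inside the barrier k₂ = √(2m(E − U))/ℏ = 3.581, k₂a = 6.624.
T = [1 + U² sin²(k₂a) / (4E(E − U))]⁻¹ = 1/1.006 = 0.994.

T = 0.994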